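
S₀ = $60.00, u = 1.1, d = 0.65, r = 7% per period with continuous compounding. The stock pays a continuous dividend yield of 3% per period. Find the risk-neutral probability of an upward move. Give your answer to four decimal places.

Per-period risk-free factor R = e^0.07 = 1.0725; dividend-adjusted growth = e^(0.07−0.03) = 1.0408.
Risk-neutral probability p = (1.0408 − 0.65)/(1.1 − 0.65) = 0.3908/0.4500 = 0.8685

p = 0.8685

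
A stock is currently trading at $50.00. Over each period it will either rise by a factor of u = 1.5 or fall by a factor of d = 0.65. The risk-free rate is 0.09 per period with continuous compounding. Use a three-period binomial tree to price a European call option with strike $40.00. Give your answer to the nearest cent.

$23.91

Risk-neutral probability p = (e^0.09 − 0.65)/(1.5 − 0.65) = 0.4442/0.8500 = 0.5226
Terminal stock prices: S_uuu = 168.8, S_uud = 73.12, S_udd = 31.69, S_ddd = 13.73
Terminal payoffs (S − K): max(128.8, 0) = 128.8, max(33.12, 0) = 33.12, max(-8.312, 0) = 0, max(-26.27, 0) = 0
Node uu (S = 112.5): V_uu = e^(−0.09)·[0.5226·128.7500 + 0.4774·33.1250] = 75.9428
Node ud (S = 48.75): V_ud = e^(−0.09)·[0.5226·33.1250 + 0.4774·0.0000] = 15.8199
Node dd (S = 21.13): V_dd = e^(−0.09)·[0.5226·0.0000 + 0.4774·0.0000] = 0.0000
Node u (S = 75): V_u = e^(−0.09)·[0.5226·75.9428 + 0.4774·15.8199] = 43.1719
Node d (S = 32.5): V_d = e^(−0.09)·[0.5226·15.8199 + 0.4774·0.0000] = 7.5553
Node 0 (S = 50): V_0 = e^(−0.09)·[0.5226·43.1719 + 0.4774·7.5553] = 23.9149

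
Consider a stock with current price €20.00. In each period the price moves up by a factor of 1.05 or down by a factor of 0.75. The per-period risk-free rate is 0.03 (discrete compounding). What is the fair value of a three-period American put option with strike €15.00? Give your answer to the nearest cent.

Risk-neutral probability p = (1 + 0.03 − 0.75)/(1.05 − 0.75) = 0.2800/0.3000 = 0.9333
Terminal stock prices: S_uuu = 23.15, S_uud = 16.54, S_udd = 11.81, S_ddd = 8.438
Terminal payoffs (K − S): max(-8.153, 0) = 0, max(-1.538, 0) = 0, max(3.188, 0) = 3.188, max(6.562, 0) = 6.562
Node uu (S = 22.05): continuation = 1/1.03·[0.9333·0.0000 + 0.0667·0.0000] = 0.0000; exercise value = 0.0000 ≤ continuation, so V_uu = 0.0000
Node ud (S = 15.75): continuation = 1/1.03·[0.9333·0.0000 + 0.0667·3.1875] = 0.2063; exercise value = 0.0000 ≤ continuation, so V_ud = 0.2063
Node dd (S = 11.25): continuation = 1/1.03·[0.9333·3.1875 + 0.0667·6.5625] = 3.3131; exercise value = 3.7500 > continuation, so V_dd = 3.7500 (exercise)
Node u (S = 21): continuation = 1/1.03·[0.9333·0.0000 + 0.0667·0.2063] = 0.0134; exercise value = 0.0000 ≤ continuation, so V_u = 0.0134
Node d (S = 15): continuation = 1/1.03·[0.9333·0.2063 + 0.0667·3.7500] = 0.4297; exercise value = 0.0000 ≤ continuation, so V_d = 0.4297
Node 0 (S = 20): continuation = 1/1.03·[0.9333·0.0134 + 0.0667·0.4297] = 0.0399; exercise value = 0.0000 ≤ continuation, so V_0 = 0.0399

€0.04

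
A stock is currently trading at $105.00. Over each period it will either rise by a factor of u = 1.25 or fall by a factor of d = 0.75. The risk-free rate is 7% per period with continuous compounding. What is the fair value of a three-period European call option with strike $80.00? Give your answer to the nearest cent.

Risk-neutral probability p = (e^0.07 − 0.75)/(1.25 − 0.75) = 0.3225/0.5000 = 0.6450
Terminal stock prices: S_uuu = 205.1, S_uud = 123, S_udd = 73.83, S_ddd = 44.3
Terminal payoffs (S − K): max(125.1, 0) = 125.1, max(43.05, 0) = 43.05, max(-6.172, 0) = 0, max(-35.7, 0) = 0
Node uu (S = 164.1): V_uu = e^(−0.07)·[0.6450·125.0781 + 0.3550·43.0469] = 89.4710
Node ud (S = 98.44): V_ud = e^(−0.07)·[0.6450·43.0469 + 0.3550·0.0000] = 25.8888
Node dd (S = 59.06): V_dd = e^(−0.07)·[0.6450·0.0000 + 0.3550·0.0000] = 0.0000
Node u (S = 131.2): V_u = e^(−0.07)·[0.6450·89.4710 + 0.3550·25.8888] = 62.3775
Node d (S = 78.75): V_d = e^(−0.07)·[0.6450·25.8888 + 0.3550·0.0000] = 15.5698
Node 0 (S = 105): V_0 = e^(−0.07)·[0.6450·62.3775 + 0.3550·15.5698] = 42.6677

$42.67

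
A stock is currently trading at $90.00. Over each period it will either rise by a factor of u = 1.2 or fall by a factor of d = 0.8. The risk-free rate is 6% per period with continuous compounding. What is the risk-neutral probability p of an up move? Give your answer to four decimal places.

p = 0.6546

Risk-neutral probability p = (e^0.06 − 0.8)/(1.2 − 0.8) = 0.2618/0.4000 = 0.6546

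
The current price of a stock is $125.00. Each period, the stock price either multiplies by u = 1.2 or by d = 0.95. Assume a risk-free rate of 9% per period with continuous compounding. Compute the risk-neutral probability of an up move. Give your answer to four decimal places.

Risk-neutral probability p = (e^0.09 − 0.95)/(1.2 − 0.95) = 0.1442/0.2500 = 0.5767

p = 0.5767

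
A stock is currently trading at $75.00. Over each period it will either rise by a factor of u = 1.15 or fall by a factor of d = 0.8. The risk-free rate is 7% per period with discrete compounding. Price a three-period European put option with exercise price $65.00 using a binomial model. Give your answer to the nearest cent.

$1.23

Risk-neutral probability p = (1 + 0.07 − 0.8)/(1.15 − 0.8) = 0.2700/0.3500 = 0.7714
Terminal stock prices: S_uuu = 114.1, S_uud = 79.35, S_udd = 55.2, S_ddd = 38.4
Terminal payoffs (K − S): max(-49.07, 0) = 0, max(-14.35, 0) = 0, max(9.8, 0) = 9.8, max(26.6, 0) = 26.6
Node uu (S = 99.19): V_uu = 1/1.07·[0.7714·0.0000 + 0.2286·0.0000] = 0.0000
Node ud (S = 69): V_ud = 1/1.07·[0.7714·0.0000 + 0.2286·9.8000] = 2.0935
Node dd (S = 48): V_dd = 1/1.07·[0.7714·9.8000 + 0.2286·26.6000] = 12.7477
Node u (S = 86.25): V_u = 1/1.07·[0.7714·0.0000 + 0.2286·2.0935] = 0.4472
Node d (S = 60): V_d = 1/1.07·[0.7714·2.0935 + 0.2286·12.7477] = 4.2324
Node 0 (S = 75): V_0 = 1/1.07·[0.7714·0.4472 + 0.2286·4.2324] = 1.2265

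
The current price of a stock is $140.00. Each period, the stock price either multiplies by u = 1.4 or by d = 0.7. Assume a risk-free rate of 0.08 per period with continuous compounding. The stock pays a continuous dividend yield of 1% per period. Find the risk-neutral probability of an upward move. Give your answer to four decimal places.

p = 0.5322

Per-period risk-free factor R = e^0.08 = 1.0833; dividend-adjusted growth = e^(0.08−0.01) = 1.0725.
Risk-neutral probability p = (1.0725 − 0.7)/(1.4 − 0.7) = 0.3725/0.7000 = 0.5322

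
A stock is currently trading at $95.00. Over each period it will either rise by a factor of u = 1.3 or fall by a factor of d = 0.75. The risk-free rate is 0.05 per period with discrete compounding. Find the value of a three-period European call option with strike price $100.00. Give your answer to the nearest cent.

$22.39

Risk-neutral probability p = (1 + 0.05 − 0.75)/(1.3 − 0.75) = 0.3000/0.5500 = 0.5455
Terminal stock prices: S_uuu = 208.7, S_uud = 120.4, S_udd = 69.47, S_ddd = 40.08
Terminal payoffs (S − K): max(108.7, 0) = 108.7, max(20.41, 0) = 20.41, max(-30.53, 0) = 0, max(-59.92, 0) = 0
Node uu (S = 160.6): V_uu = 1/1.05·[0.5455·108.7150 + 0.4545·20.4125] = 65.3119
Node ud (S = 92.62): V_ud = 1/1.05·[0.5455·20.4125 + 0.4545·0.0000] = 10.6039
Node dd (S = 53.44): V_dd = 1/1.05·[0.5455·0.0000 + 0.4545·0.0000] = 0.0000
Node u (S = 123.5): V_u = 1/1.05·[0.5455·65.3119 + 0.4545·10.6039] = 38.5187
Node d (S = 71.25): V_d = 1/1.05·[0.5455·10.6039 + 0.4545·0.0000] = 5.5085
Node 0 (S = 95): V_0 = 1/1.05·[0.5455·38.5187 + 0.4545·5.5085] = 22.3944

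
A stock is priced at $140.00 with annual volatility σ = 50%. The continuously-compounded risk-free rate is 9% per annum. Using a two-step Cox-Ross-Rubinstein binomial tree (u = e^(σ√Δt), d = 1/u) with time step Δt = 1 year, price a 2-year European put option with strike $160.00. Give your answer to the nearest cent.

CRR parameters: u = e^(σ√Δt) = e^(0.5·√1) = 1.6487, d = 1/u = 0.6065
Per-period rate: rΔt = 0.09·1 = 0.09, so R = e^0.09 = 1.0942
Risk-neutral probability p = (e^0.09 − 0.6065)/(1.6487 − 0.6065) = 0.4876/1.0422 = 0.4679
Terminal stock prices: S_uu = 380.6, S_ud = 140, S_dd = 51.5
Terminal payoffs (K − S): max(-220.6, 0) = 0, max(20, 0) = 20, max(108.5, 0) = 108.5
Node u (S = 230.8): V_u = e^(−0.09)·[0.4679·0.0000 + 0.5321·20.0000] = 9.7260
Node d (S = 84.91): V_d = e^(−0.09)·[0.4679·20.0000 + 0.5321·108.4969] = 61.3147
Node 0 (S = 140): V_0 = e^(−0.09)·[0.4679·9.7260 + 0.5321·61.3147] = 33.9765

$33.98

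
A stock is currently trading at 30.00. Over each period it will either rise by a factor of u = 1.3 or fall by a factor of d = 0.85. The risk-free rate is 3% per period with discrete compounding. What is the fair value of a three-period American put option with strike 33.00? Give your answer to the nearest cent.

5.11

Risk-neutral probability p = (1 + 0.03 − 0.85)/(1.3 − 0.85) = 0.1800/0.4500 = 0.4000
Terminal stock prices: S_uuu = 65.91, S_uud = 43.09, S_udd = 28.18, S_ddd = 18.42
Terminal payoffs (K − S): max(-32.91, 0) = 0, max(-10.09, 0) = 0, max(4.823, 0) = 4.823, max(14.58, 0) = 14.58
Node uu (S = 50.7): continuation = 1/1.03·[0.4000·0.0000 + 0.6000·0.0000] = 0.0000; exercise value = 0.0000 ≤ continuation, so V_uu = 0.0000
Node ud (S = 33.15): continuation = 1/1.03·[0.4000·0.0000 + 0.6000·4.8225] = 2.8092; exercise value = 0.0000 ≤ continuation, so V_ud = 2.8092
Node dd (S = 21.67): continuation = 1/1.03·[0.4000·4.8225 + 0.6000·14.5763] = 10.3638; exercise value = 11.3250 > continuation, so V_dd = 11.3250 (exercise)
Node u (S = 39): continuation = 1/1.03·[0.4000·0.0000 + 0.6000·2.8092] = 1.6364; exercise value = 0.0000 ≤ continuation, so V_u = 1.6364
Node d (S = 25.5): continuation = 1/1.03·[0.4000·2.8092 + 0.6000·11.3250] = 7.6880; exercise value = 7.5000 ≤ continuation, so V_d = 7.6880
Node 0 (S = 30): continuation = 1/1.03·[0.4000·1.6364 + 0.6000·7.6880] = 5.1140; exercise value = 3.0000 ≤ continuation, so V_0 = 5.1140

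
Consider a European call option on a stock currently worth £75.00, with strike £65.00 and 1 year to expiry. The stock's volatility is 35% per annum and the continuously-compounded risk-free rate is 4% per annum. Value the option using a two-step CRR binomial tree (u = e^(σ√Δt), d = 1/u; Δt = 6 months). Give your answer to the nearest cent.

CRR parameters: u = e^(σ√Δt) = e^(0.35·√0.5) = 1.2808, d = 1/u = 0.7808
Per-period rate: rΔt = 0.04·0.5 = 0.02, so R = e^0.02 = 1.0202
Risk-neutral probability p = (e^0.02 − 0.7808)/(1.2808 − 0.7808) = 0.2394/0.5000 = 0.4788
Terminal stock prices: S_uu = 123, S_ud = 75, S_dd = 45.72
Terminal payoffs (S − K): max(58.03, 0) = 58.03, max(10, 0) = 10, max(-19.28, 0) = 0
Node u (S = 96.06): V_u = e^(−0.02)·[0.4788·58.0343 + 0.5212·10.0000] = 32.3473
Node d (S = 58.56): V_d = e^(−0.02)·[0.4788·10.0000 + 0.5212·0.0000] = 4.6936
Node 0 (S = 75): V_0 = e^(−0.02)·[0.4788·32.3473 + 0.5212·4.6936] = 17.5802

£17.58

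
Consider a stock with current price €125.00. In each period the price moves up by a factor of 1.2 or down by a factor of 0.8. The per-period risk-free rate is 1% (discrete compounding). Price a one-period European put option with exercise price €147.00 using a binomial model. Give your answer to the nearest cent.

Risk-neutral probability p = (1 + 0.01 − 0.8)/(1.2 − 0.8) = 0.2100/0.4000 = 0.5250
Terminal stock prices: S_u = 150, S_d = 100
Terminal payoffs (K − S): max(-3, 0) = 0, max(47, 0) = 47
Node 0 (S = 125): V_0 = 1/1.01·[0.5250·0.0000 + 0.4750·47.0000] = 22.1040

€22.10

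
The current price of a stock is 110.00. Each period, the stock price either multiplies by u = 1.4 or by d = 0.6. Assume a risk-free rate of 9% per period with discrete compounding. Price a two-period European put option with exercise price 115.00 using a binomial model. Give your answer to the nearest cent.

Risk-neutral probability p = (1 + 0.09 − 0.6)/(1.4 − 0.6) = 0.4900/0.8000 = 0.6125
Terminal stock prices: S_uu = 215.6, S_ud = 92.4, S_dd = 39.6
Terminal payoffs (K − S): max(-100.6, 0) = 0, max(22.6, 0) = 22.6, max(75.4, 0) = 75.4
Node u (S = 154): V_u = 1/1.09·[0.6125·0.0000 + 0.3875·22.6000] = 8.0344
Node d (S = 66): V_d = 1/1.09·[0.6125·22.6000 + 0.3875·75.4000] = 39.5046
Node 0 (S = 110): V_0 = 1/1.09·[0.6125·8.0344 + 0.3875·39.5046] = 18.5588

18.56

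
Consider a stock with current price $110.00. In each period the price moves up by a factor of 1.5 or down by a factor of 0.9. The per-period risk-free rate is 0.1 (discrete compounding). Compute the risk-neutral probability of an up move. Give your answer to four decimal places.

p = 0.3333

Risk-neutral probability p = (1 + 0.1 − 0.9)/(1.5 − 0.9) = 0.2000/0.6000 = 0.3333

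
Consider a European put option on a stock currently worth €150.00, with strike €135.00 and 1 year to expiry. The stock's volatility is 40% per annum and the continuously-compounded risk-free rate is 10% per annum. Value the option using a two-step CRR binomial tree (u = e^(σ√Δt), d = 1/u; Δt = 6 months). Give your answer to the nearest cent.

CRR parameters: u = e^(σ√Δt) = e^(0.4·√0.5) = 1.3269, d = 1/u = 0.7536
Per-period rate: rΔt = 0.1·0.5 = 0.05, so R = e^0.05 = 1.0513
Risk-neutral probability p = (e^0.05 − 0.7536)/(1.3269 − 0.7536) = 0.2976/0.5733 = 0.5192
Terminal stock prices: S_uu = 264.1, S_ud = 150, S_dd = 85.2
Terminal payoffs (K − S): max(-129.1, 0) = 0, max(-15, 0) = 0, max(49.8, 0) = 49.8
Node u (S = 199): V_u = e^(−0.05)·[0.5192·0.0000 + 0.4808·0.0000] = 0.0000
Node d (S = 113): V_d = e^(−0.05)·[0.5192·0.0000 + 0.4808·49.8044] = 22.7783
Node 0 (S = 150): V_0 = e^(−0.05)·[0.5192·0.0000 + 0.4808·22.7783] = 10.4178

€10.42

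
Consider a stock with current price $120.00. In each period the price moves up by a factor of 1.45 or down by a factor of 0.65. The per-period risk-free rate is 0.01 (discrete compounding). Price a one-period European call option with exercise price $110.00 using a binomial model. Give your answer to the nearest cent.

Risk-neutral probability p = (1 + 0.01 − 0.65)/(1.45 − 0.65) = 0.3600/0.8000 = 0.4500
Terminal stock prices: S_u = 174, S_d = 78
Terminal payoffs (S − K): max(64, 0) = 64, max(-32, 0) = 0
Node 0 (S = 120): V_0 = 1/1.01·[0.4500·64.0000 + 0.5500·0.0000] = 28.5149

$28.51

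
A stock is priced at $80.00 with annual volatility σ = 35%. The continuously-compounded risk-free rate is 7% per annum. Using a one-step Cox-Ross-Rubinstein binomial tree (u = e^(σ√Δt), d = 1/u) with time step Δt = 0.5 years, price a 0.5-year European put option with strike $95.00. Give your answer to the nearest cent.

$15.41

CRR parameters: u = e^(σ√Δt) = e^(0.35·√0.5) = 1.2808, d = 1/u = 0.7808
Per-period rate: rΔt = 0.07·0.5 = 0.035, so R = e^0.035 = 1.0356
Risk-neutral probability p = (e^0.035 − 0.7808)/(1.2808 − 0.7808) = 0.2549/0.5000 = 0.5097
Terminal stock prices: S_u = 102.5, S_d = 62.46
Terminal payoffs (K − S): max(-7.464, 0) = 0, max(32.54, 0) = 32.54
Node 0 (S = 80): V_0 = e^(−0.035)·[0.5097·0.0000 + 0.4903·32.5392] = 15.4060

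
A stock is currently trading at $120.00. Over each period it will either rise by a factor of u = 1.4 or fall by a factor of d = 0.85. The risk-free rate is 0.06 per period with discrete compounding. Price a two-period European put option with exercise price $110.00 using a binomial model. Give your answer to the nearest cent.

Risk-neutral probability p = (1 + 0.06 − 0.85)/(1.4 − 0.85) = 0.2100/0.5500 = 0.3818
Terminal stock prices: S_uu = 235.2, S_ud = 142.8, S_dd = 86.7
Terminal payoffs (K − S): max(-125.2, 0) = 0, max(-32.8, 0) = 0, max(23.3, 0) = 23.3
Node u (S = 168): V_u = 1/1.06·[0.3818·0.0000 + 0.6182·0.0000] = 0.0000
Node d (S = 102): V_d = 1/1.06·[0.3818·0.0000 + 0.6182·23.3000] = 13.5883
Node 0 (S = 120): V_0 = 1/1.06·[0.3818·0.0000 + 0.6182·13.5883] = 7.9246

$7.92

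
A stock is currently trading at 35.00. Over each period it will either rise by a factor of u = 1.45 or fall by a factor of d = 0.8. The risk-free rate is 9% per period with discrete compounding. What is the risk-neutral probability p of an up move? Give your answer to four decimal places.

Risk-neutral probability p = (1 + 0.09 − 0.8)/(1.45 − 0.8) = 0.2900/0.6500 = 0.4462

p = 0.4462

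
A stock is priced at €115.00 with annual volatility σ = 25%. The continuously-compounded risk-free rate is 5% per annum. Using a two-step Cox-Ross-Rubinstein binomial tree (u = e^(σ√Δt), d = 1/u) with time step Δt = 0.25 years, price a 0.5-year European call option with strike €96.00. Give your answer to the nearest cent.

€22.82

CRR parameters: u = e^(σ√Δt) = e^(0.25·√0.25) = 1.1331, d = 1/u = 0.8825
Per-period rate: rΔt = 0.05·0.25 = 0.0125, so R = e^0.0125 = 1.0126
Risk-neutral probability p = (e^0.0125 − 0.8825)/(1.1331 − 0.8825) = 0.1301/0.2507 = 0.5190
Terminal stock prices: S_uu = 147.7, S_ud = 115, S_dd = 89.56
Terminal payoffs (S − K): max(51.66, 0) = 51.66, max(19, 0) = 19, max(-6.438, 0) = 0
Node u (S = 130.3): V_u = e^(−0.0125)·[0.5190·51.6629 + 0.4810·19.0000] = 35.5046
Node d (S = 101.5): V_d = e^(−0.0125)·[0.5190·19.0000 + 0.4810·0.0000] = 9.7380
Node 0 (S = 115): V_0 = e^(−0.0125)·[0.5190·35.5046 + 0.4810·9.7380] = 22.8231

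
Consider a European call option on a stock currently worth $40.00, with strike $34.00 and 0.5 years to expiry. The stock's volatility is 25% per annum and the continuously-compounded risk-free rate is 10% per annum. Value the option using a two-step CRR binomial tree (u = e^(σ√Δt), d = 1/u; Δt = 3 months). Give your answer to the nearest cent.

$8.16

CRR parameters: u = e^(σ√Δt) = e^(0.25·√0.25) = 1.1331, d = 1/u = 0.8825
Per-period rate: rΔt = 0.1·0.25 = 0.025, so R = e^0.025 = 1.0253
Risk-neutral probability p = (e^0.025 − 0.8825)/(1.1331 − 0.8825) = 0.1428/0.2507 = 0.5698
Terminal stock prices: S_uu = 51.36, S_ud = 40, S_dd = 31.15
Terminal payoffs (S − K): max(17.36, 0) = 17.36, max(6, 0) = 6, max(-2.848, 0) = 0
Node u (S = 45.33): V_u = e^(−0.025)·[0.5698·17.3610 + 0.4302·6.0000] = 12.1654
Node d (S = 35.3): V_d = e^(−0.025)·[0.5698·6.0000 + 0.4302·0.0000] = 3.3343
Node 0 (S = 40): V_0 = e^(−0.025)·[0.5698·12.1654 + 0.4302·3.3343] = 8.1596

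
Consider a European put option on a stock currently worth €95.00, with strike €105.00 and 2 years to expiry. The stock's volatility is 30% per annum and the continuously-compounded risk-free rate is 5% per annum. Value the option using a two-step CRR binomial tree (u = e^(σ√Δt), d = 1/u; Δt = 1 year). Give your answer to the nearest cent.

CRR parameters: u = e^(σ√Δt) = e^(0.3·√1) = 1.3499, d = 1/u = 0.7408
Per-period rate: rΔt = 0.05·1 = 0.05, so R = e^0.05 = 1.0513
Risk-neutral probability p = (e^0.05 − 0.7408)/(1.3499 − 0.7408) = 0.3105/0.6090 = 0.5097
Terminal stock prices: S_uu = 173.1, S_ud = 95, S_dd = 52.14
Terminal payoffs (K − S): max(-68.1, 0) = 0, max(10, 0) = 10, max(52.86, 0) = 52.86
Node u (S = 128.2): V_u = e^(−0.05)·[0.5097·0.0000 + 0.4903·10.0000] = 4.6635
Node d (S = 70.38): V_d = e^(−0.05)·[0.5097·10.0000 + 0.4903·52.8629] = 29.5014
Node 0 (S = 95): V_0 = e^(−0.05)·[0.5097·4.6635 + 0.4903·29.5014] = 16.0192

€16.02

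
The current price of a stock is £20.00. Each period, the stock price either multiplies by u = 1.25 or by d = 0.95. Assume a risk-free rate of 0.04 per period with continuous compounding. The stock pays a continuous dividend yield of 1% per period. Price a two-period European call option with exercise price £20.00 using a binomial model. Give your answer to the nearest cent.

£2.11

Per-period risk-free factor R = e^0.04 = 1.0408; dividend-adjusted growth = e^(0.04−0.01) = 1.0305.
Risk-neutral probability p = (1.0305 − 0.95)/(1.25 − 0.95) = 0.0805/0.3000 = 0.2682
Terminal stock prices: S_uu = 31.25, S_ud = 23.75, S_dd = 18.05
Terminal payoffs (S − K): max(11.25, 0) = 11.25, max(3.75, 0) = 3.75, max(-1.95, 0) = 0
Node u (S = 25): V_u = e^(−0.04)·[0.2682·11.2500 + 0.7318·3.7500] = 5.5355
Node d (S = 19): V_d = e^(−0.04)·[0.2682·3.7500 + 0.7318·0.0000] = 0.9662
Node 0 (S = 20): V_0 = e^(−0.04)·[0.2682·5.5355 + 0.7318·0.9662] = 2.1057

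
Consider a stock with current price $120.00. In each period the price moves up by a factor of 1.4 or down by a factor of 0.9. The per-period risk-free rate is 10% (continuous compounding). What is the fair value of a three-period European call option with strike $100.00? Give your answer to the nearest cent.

Risk-neutral probability p = (e^0.1 − 0.9)/(1.4 − 0.9) = 0.2052/0.5000 = 0.4103
Terminal stock prices: S_uuu = 329.3, S_uud = 211.7, S_udd = 136.1, S_ddd = 87.48
Terminal payoffs (S − K): max(229.3, 0) = 229.3, max(111.7, 0) = 111.7, max(36.08, 0) = 36.08, max(-12.52, 0) = 0
Node uu (S = 235.2): V_uu = e^(−0.1)·[0.4103·229.2800 + 0.5897·111.6800] = 144.7163
Node ud (S = 151.2): V_ud = e^(−0.1)·[0.4103·111.6800 + 0.5897·36.0800] = 60.7163
Node dd (S = 97.2): V_dd = e^(−0.1)·[0.4103·36.0800 + 0.5897·0.0000] = 13.3962
Node u (S = 168): V_u = e^(−0.1)·[0.4103·144.7163 + 0.5897·60.7163] = 86.1269
Node d (S = 108): V_d = e^(−0.1)·[0.4103·60.7163 + 0.5897·13.3962] = 29.6910
Node 0 (S = 120): V_0 = e^(−0.1)·[0.4103·86.1269 + 0.5897·29.6910] = 47.8198

$47.82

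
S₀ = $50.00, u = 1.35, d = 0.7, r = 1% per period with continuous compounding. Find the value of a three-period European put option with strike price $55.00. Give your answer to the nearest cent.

Risk-neutral probability p = (e^0.01 − 0.7)/(1.35 − 0.7) = 0.3101/0.6500 = 0.4770
Terminal stock prices: S_uuu = 123, S_uud = 63.79, S_udd = 33.07, S_ddd = 17.15
Terminal payoffs (K − S): max(-68.02, 0) = 0, max(-8.788, 0) = 0, max(21.93, 0) = 21.93, max(37.85, 0) = 37.85
Node uu (S = 91.13): V_uu = e^(−0.01)·[0.4770·0.0000 + 0.5230·0.0000] = 0.0000
Node ud (S = 47.25): V_ud = e^(−0.01)·[0.4770·0.0000 + 0.5230·21.9250] = 11.3527
Node dd (S = 24.5): V_dd = e^(−0.01)·[0.4770·21.9250 + 0.5230·37.8500] = 29.9527
Node u (S = 67.5): V_u = e^(−0.01)·[0.4770·0.0000 + 0.5230·11.3527] = 5.8784
Node d (S = 35): V_d = e^(−0.01)·[0.4770·11.3527 + 0.5230·29.9527] = 20.8707
Node 0 (S = 50): V_0 = e^(−0.01)·[0.4770·5.8784 + 0.5230·20.8707] = 13.5829

$13.58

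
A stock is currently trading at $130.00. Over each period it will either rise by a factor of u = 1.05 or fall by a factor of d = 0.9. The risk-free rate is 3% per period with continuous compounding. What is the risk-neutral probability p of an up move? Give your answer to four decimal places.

Risk-neutral probability p = (e^0.03 − 0.9)/(1.05 − 0.9) = 0.1305/0.1500 = 0.8697

p = 0.8697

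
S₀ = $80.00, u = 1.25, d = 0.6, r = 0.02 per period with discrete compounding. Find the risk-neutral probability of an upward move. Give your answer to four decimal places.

Risk-neutral probability p = (1 + 0.02 − 0.6)/(1.25 − 0.6) = 0.4200/0.6500 = 0.6462

p = 0.6462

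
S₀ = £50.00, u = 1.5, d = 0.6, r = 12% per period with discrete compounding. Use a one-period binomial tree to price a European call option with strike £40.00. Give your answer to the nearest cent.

£18.06

Risk-neutral probability p = (1 + 0.12 − 0.6)/(1.5 − 0.6) = 0.5200/0.9000 = 0.5778
Terminal stock prices: S_u = 75, S_d = 30
Terminal payoffs (S − K): max(35, 0) = 35, max(-10, 0) = 0
Node 0 (S = 50): V_0 = 1/1.12·[0.5778·35.0000 + 0.4222·0.0000] = 18.0556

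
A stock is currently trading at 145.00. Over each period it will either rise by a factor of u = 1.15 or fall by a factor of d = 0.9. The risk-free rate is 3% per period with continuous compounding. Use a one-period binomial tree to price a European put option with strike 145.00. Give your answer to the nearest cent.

6.73

Risk-neutral probability p = (e^0.03 − 0.9)/(1.15 − 0.9) = 0.1305/0.2500 = 0.5218
Terminal stock prices: S_u = 166.8, S_d = 130.5
Terminal payoffs (K − S): max(-21.75, 0) = 0, max(14.5, 0) = 14.5
Node 0 (S = 145): V_0 = e^(−0.03)·[0.5218·0.0000 + 0.4782·14.5000] = 6.7287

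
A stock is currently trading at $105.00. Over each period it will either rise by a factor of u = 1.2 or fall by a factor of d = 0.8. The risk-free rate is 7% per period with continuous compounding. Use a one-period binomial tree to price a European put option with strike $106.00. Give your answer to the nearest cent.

$6.54

Risk-neutral probability p = (e^0.07 − 0.8)/(1.2 − 0.8) = 0.2725/0.4000 = 0.6813
Terminal stock prices: S_u = 126, S_d = 84
Terminal payoffs (K − S): max(-20, 0) = 0, max(22, 0) = 22
Node 0 (S = 105): V_0 = e^(−0.07)·[0.6813·0.0000 + 0.3187·22.0000] = 6.5380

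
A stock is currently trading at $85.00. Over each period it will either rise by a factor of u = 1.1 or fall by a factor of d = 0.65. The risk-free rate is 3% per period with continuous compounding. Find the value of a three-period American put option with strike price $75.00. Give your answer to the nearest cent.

$5.54

Risk-neutral probability p = (e^0.03 − 0.65)/(1.1 − 0.65) = 0.3805/0.4500 = 0.8455
Terminal stock prices: S_uuu = 113.1, S_uud = 66.85, S_udd = 39.5, S_ddd = 23.34
Terminal payoffs (K − S): max(-38.14, 0) = 0, max(8.147, 0) = 8.147, max(35.5, 0) = 35.5, max(51.66, 0) = 51.66
Node uu (S = 102.9): continuation = e^(−0.03)·[0.8455·0.0000 + 0.1545·8.1475] = 1.2219; exercise value = 0.0000 ≤ continuation, so V_uu = 1.2219
Node ud (S = 60.78): continuation = e^(−0.03)·[0.8455·8.1475 + 0.1545·35.4962] = 12.0084; exercise value = 14.2250 > continuation, so V_ud = 14.2250 (exercise)
Node dd (S = 35.91): continuation = e^(−0.03)·[0.8455·35.4962 + 0.1545·51.6569] = 36.8709; exercise value = 39.0875 > continuation, so V_dd = 39.0875 (exercise)
Node u (S = 93.5): continuation = e^(−0.03)·[0.8455·1.2219 + 0.1545·14.2250] = 3.1360; exercise value = 0.0000 ≤ continuation, so V_u = 3.1360
Node d (S = 55.25): continuation = e^(−0.03)·[0.8455·14.2250 + 0.1545·39.0875] = 17.5334; exercise value = 19.7500 > continuation, so V_d = 19.7500 (exercise)
Node 0 (S = 85): continuation = e^(−0.03)·[0.8455·3.1360 + 0.1545·19.7500] = 5.5351; exercise value = 0.0000 ≤ continuation, so V_0 = 5.5351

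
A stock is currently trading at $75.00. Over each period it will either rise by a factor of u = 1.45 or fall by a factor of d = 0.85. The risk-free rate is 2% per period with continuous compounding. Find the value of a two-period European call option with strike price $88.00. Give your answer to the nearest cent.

$7.12

Risk-neutral probability p = (e^0.02 − 0.85)/(1.45 − 0.85) = 0.1702/0.6000 = 0.2837
Terminal stock prices: S_uu = 157.7, S_ud = 92.44, S_dd = 54.19
Terminal payoffs (S − K): max(69.69, 0) = 69.69, max(4.438, 0) = 4.438, max(-33.81, 0) = 0
Node u (S = 108.8): V_u = e^(−0.02)·[0.2837·69.6875 + 0.7163·4.4375] = 22.4925
Node d (S = 63.75): V_d = e^(−0.02)·[0.2837·4.4375 + 0.7163·0.0000] = 1.2339
Node 0 (S = 75): V_0 = e^(−0.02)·[0.2837·22.4925 + 0.7163·1.2339] = 7.1204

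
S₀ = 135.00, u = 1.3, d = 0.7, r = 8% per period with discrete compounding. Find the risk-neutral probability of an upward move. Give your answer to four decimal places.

Risk-neutral probability p = (1 + 0.08 − 0.7)/(1.3 − 0.7) = 0.3800/0.6000 = 0.6333

p = 0.6333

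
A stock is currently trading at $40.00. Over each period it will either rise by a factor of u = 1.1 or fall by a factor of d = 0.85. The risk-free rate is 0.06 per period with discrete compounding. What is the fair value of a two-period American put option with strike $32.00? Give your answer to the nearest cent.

Risk-neutral probability p = (1 + 0.06 − 0.85)/(1.1 − 0.85) = 0.2100/0.2500 = 0.8400
Terminal stock prices: S_uu = 48.4, S_ud = 37.4, S_dd = 28.9
Terminal payoffs (K − S): max(-16.4, 0) = 0, max(-5.4, 0) = 0, max(3.1, 0) = 3.1
Node u (S = 44): continuation = 1/1.06·[0.8400·0.0000 + 0.1600·0.0000] = 0.0000; exercise value = 0.0000 ≤ continuation, so V_u = 0.0000
Node d (S = 34): continuation = 1/1.06·[0.8400·0.0000 + 0.1600·3.1000] = 0.4679; exercise value = 0.0000 ≤ continuation, so V_d = 0.4679
Node 0 (S = 40): continuation = 1/1.06·[0.8400·0.0000 + 0.1600·0.4679] = 0.0706; exercise value = 0.0000 ≤ continuation, so V_0 = 0.0706

$0.07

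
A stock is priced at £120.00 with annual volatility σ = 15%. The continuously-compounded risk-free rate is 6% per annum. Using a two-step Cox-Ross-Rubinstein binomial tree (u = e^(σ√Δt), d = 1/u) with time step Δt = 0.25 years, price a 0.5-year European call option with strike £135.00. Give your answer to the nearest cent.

£1.45

CRR parameters: u = e^(σ√Δt) = e^(0.15·√0.25) = 1.0779, d = 1/u = 0.9277
Per-period rate: rΔt = 0.06·0.25 = 0.015, so R = e^0.015 = 1.0151
Risk-neutral probability p = (e^0.015 − 0.9277)/(1.0779 − 0.9277) = 0.0874/0.1501 = 0.5819
Terminal stock prices: S_uu = 139.4, S_ud = 120, S_dd = 103.3
Terminal payoffs (S − K): max(4.42, 0) = 4.42, max(-15, 0) = 0, max(-31.72, 0) = 0
Node u (S = 129.3): V_u = e^(−0.015)·[0.5819·4.4201 + 0.4181·0.0000] = 2.5338
Node d (S = 111.3): V_d = e^(−0.015)·[0.5819·0.0000 + 0.4181·0.0000] = 0.0000
Node 0 (S = 120): V_0 = e^(−0.015)·[0.5819·2.5338 + 0.4181·0.0000] = 1.4525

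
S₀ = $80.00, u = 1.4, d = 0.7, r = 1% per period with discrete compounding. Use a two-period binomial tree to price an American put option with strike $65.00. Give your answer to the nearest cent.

Risk-neutral probability p = (1 + 0.01 − 0.7)/(1.4 − 0.7) = 0.3100/0.7000 = 0.4429
Terminal stock prices: S_uu = 156.8, S_ud = 78.4, S_dd = 39.2
Terminal payoffs (K − S): max(-91.8, 0) = 0, max(-13.4, 0) = 0, max(25.8, 0) = 25.8
Node u (S = 112): continuation = 1/1.01·[0.4429·0.0000 + 0.5571·0.0000] = 0.0000; exercise value = 0.0000 ≤ continuation, so V_u = 0.0000
Node d (S = 56): continuation = 1/1.01·[0.4429·0.0000 + 0.5571·25.8000] = 14.2320; exercise value = 9.0000 ≤ continuation, so V_d = 14.2320
Node 0 (S = 80): continuation = 1/1.01·[0.4429·0.0000 + 0.5571·14.2320] = 7.8507; exercise value = 0.0000 ≤ continuation, so V_0 = 7.8507

$7.85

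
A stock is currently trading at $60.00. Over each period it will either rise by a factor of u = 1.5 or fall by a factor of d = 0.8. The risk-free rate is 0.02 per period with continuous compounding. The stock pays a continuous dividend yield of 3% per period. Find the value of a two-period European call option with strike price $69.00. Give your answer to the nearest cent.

$5.81

Per-period risk-free factor R = e^0.02 = 1.0202; dividend-adjusted growth = e^(0.02−0.03) = 0.9900.
Risk-neutral probability p = (0.9900 − 0.8)/(1.5 − 0.8) = 0.1900/0.7000 = 0.2715
Terminal stock prices: S_uu = 135, S_ud = 72, S_dd = 38.4
Terminal payoffs (S − K): max(66, 0) = 66, max(3, 0) = 3, max(-30.6, 0) = 0
Node u (S = 90): V_u = e^(−0.02)·[0.2715·66.0000 + 0.7285·3.0000] = 19.7064
Node d (S = 48): V_d = e^(−0.02)·[0.2715·3.0000 + 0.7285·0.0000] = 0.7984
Node 0 (S = 60): V_0 = e^(−0.02)·[0.2715·19.7064 + 0.7285·0.7984] = 5.8144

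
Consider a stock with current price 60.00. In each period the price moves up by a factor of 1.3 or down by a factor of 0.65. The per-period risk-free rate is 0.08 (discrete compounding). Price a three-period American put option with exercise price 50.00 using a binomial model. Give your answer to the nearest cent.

4.47

Risk-neutral probability p = (1 + 0.08 − 0.65)/(1.3 − 0.65) = 0.4300/0.6500 = 0.6615
Terminal stock prices: S_uuu = 131.8, S_uud = 65.91, S_udd = 32.96, S_ddd = 16.48
Terminal payoffs (K − S): max(-81.82, 0) = 0, max(-15.91, 0) = 0, max(17.04, 0) = 17.04, max(33.52, 0) = 33.52
Node uu (S = 101.4): continuation = 1/1.08·[0.6615·0.0000 + 0.3385·0.0000] = 0.0000; exercise value = 0.0000 ≤ continuation, so V_uu = 0.0000
Node ud (S = 50.7): continuation = 1/1.08·[0.6615·0.0000 + 0.3385·17.0450] = 5.3417; exercise value = 0.0000 ≤ continuation, so V_ud = 5.3417
Node dd (S = 25.35): continuation = 1/1.08·[0.6615·17.0450 + 0.3385·33.5225] = 20.9463; exercise value = 24.6500 > continuation, so V_dd = 24.6500 (exercise)
Node u (S = 78): continuation = 1/1.08·[0.6615·0.0000 + 0.3385·5.3417] = 1.6740; exercise value = 0.0000 ≤ continuation, so V_u = 1.6740
Node d (S = 39): continuation = 1/1.08·[0.6615·5.3417 + 0.3385·24.6500] = 10.9971; exercise value = 11.0000 > continuation, so V_d = 11.0000 (exercise)
Node 0 (S = 60): continuation = 1/1.08·[0.6615·1.6740 + 0.3385·11.0000] = 4.4727; exercise value = 0.0000 ≤ continuation, so V_0 = 4.4727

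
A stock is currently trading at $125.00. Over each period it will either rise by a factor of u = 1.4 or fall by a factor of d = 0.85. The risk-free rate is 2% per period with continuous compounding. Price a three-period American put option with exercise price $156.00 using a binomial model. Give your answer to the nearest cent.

Risk-neutral probability p = (e^0.02 − 0.85)/(1.4 − 0.85) = 0.1702/0.5500 = 0.3095
Terminal stock prices: S_uuu = 343, S_uud = 208.2, S_udd = 126.4, S_ddd = 76.77
Terminal payoffs (K − S): max(-187, 0) = 0, max(-52.25, 0) = 0, max(29.56, 0) = 29.56, max(79.23, 0) = 79.23
Node uu (S = 245): continuation = e^(−0.02)·[0.3095·0.0000 + 0.6905·0.0000] = 0.0000; exercise value = 0.0000 ≤ continuation, so V_uu = 0.0000
Node ud (S = 148.8): continuation = e^(−0.02)·[0.3095·0.0000 + 0.6905·29.5625] = 20.0100; exercise value = 7.2500 ≤ continuation, so V_ud = 20.0100
Node dd (S = 90.31): continuation = e^(−0.02)·[0.3095·29.5625 + 0.6905·79.2344] = 62.5985; exercise value = 65.6875 > continuation, so V_dd = 65.6875 (exercise)
Node u (S = 175): continuation = e^(−0.02)·[0.3095·0.0000 + 0.6905·20.0100] = 13.5441; exercise value = 0.0000 ≤ continuation, so V_u = 13.5441
Node d (S = 106.2): continuation = e^(−0.02)·[0.3095·20.0100 + 0.6905·65.6875] = 50.5315; exercise value = 49.7500 ≤ continuation, so V_d = 50.5315
Node 0 (S = 125): continuation = e^(−0.02)·[0.3095·13.5441 + 0.6905·50.5315] = 38.3115; exercise value = 31.0000 ≤ continuation, so V_0 = 38.3115

$38.31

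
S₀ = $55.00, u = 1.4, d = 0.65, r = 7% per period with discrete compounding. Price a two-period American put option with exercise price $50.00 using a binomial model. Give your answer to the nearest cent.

$5.86

Risk-neutral probability p = (1 + 0.07 − 0.65)/(1.4 − 0.65) = 0.4200/0.7500 = 0.5600
Terminal stock prices: S_uu = 107.8, S_ud = 50.05, S_dd = 23.24
Terminal payoffs (K − S): max(-57.8, 0) = 0, max(-0.05, 0) = 0, max(26.76, 0) = 26.76
Node u (S = 77): continuation = 1/1.07·[0.5600·0.0000 + 0.4400·0.0000] = 0.0000; exercise value = 0.0000 ≤ continuation, so V_u = 0.0000
Node d (S = 35.75): continuation = 1/1.07·[0.5600·0.0000 + 0.4400·26.7625] = 11.0051; exercise value = 14.2500 > continuation, so V_d = 14.2500 (exercise)
Node 0 (S = 55): continuation = 1/1.07·[0.5600·0.0000 + 0.4400·14.2500] = 5.8598; exercise value = 0.0000 ≤ continuation, so V_0 = 5.8598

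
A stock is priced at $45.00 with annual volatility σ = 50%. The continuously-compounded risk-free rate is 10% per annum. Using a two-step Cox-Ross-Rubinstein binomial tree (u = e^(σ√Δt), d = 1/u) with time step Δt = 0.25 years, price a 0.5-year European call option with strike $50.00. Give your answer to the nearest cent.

$5.48

CRR parameters: u = e^(σ√Δt) = e^(0.5·√0.25) = 1.2840, d = 1/u = 0.7788
Per-period rate: rΔt = 0.1·0.25 = 0.025, so R = e^0.025 = 1.0253
Risk-neutral probability p = (e^0.025 − 0.7788)/(1.2840 − 0.7788) = 0.2465/0.5052 = 0.4879
Terminal stock prices: S_uu = 74.19, S_ud = 45, S_dd = 27.29
Terminal payoffs (S − K): max(24.19, 0) = 24.19, max(-5, 0) = 0, max(-22.71, 0) = 0
Node u (S = 57.78): V_u = e^(−0.025)·[0.4879·24.1925 + 0.5121·0.0000] = 11.5128
Node d (S = 35.05): V_d = e^(−0.025)·[0.4879·0.0000 + 0.5121·0.0000] = 0.0000
Node 0 (S = 45): V_0 = e^(−0.025)·[0.4879·11.5128 + 0.5121·0.0000] = 5.4787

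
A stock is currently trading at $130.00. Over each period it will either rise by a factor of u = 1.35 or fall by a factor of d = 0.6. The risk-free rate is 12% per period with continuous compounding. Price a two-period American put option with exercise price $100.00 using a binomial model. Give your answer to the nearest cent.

Risk-neutral probability p = (e^0.12 − 0.6)/(1.35 − 0.6) = 0.5275/0.7500 = 0.7033
Terminal stock prices: S_uu = 236.9, S_ud = 105.3, S_dd = 46.8
Terminal payoffs (K − S): max(-136.9, 0) = 0, max(-5.3, 0) = 0, max(53.2, 0) = 53.2
Node u (S = 175.5): continuation = e^(−0.12)·[0.7033·0.0000 + 0.2967·0.0000] = 0.0000; exercise value = 0.0000 ≤ continuation, so V_u = 0.0000
Node d (S = 78): continuation = e^(−0.12)·[0.7033·0.0000 + 0.2967·53.2000] = 13.9982; exercise value = 22.0000 > continuation, so V_d = 22.0000 (exercise)
Node 0 (S = 130): continuation = e^(−0.12)·[0.7033·0.0000 + 0.2967·22.0000] = 5.7887; exercise value = 0.0000 ≤ continuation, so V_0 = 5.7887

$5.79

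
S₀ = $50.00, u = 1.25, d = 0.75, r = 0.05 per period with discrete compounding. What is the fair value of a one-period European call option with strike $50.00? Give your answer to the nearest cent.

$7.14

Risk-neutral probability p = (1 + 0.05 − 0.75)/(1.25 − 0.75) = 0.3000/0.5000 = 0.6000
Terminal stock prices: S_u = 62.5, S_d = 37.5
Terminal payoffs (S − K): max(12.5, 0) = 12.5, max(-12.5, 0) = 0
Node 0 (S = 50): V_0 = 1/1.05·[0.6000·12.5000 + 0.4000·0.0000] = 7.1429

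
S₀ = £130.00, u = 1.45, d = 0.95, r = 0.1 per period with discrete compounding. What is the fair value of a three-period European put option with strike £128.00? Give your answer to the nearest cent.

£4.26

Risk-neutral probability p = (1 + 0.1 − 0.95)/(1.45 − 0.95) = 0.1500/0.5000 = 0.3000
Terminal stock prices: S_uuu = 396.3, S_uud = 259.7, S_udd = 170.1, S_ddd = 111.5
Terminal payoffs (K − S): max(-268.3, 0) = 0, max(-131.7, 0) = 0, max(-42.12, 0) = 0, max(16.54, 0) = 16.54
Node uu (S = 273.3): V_uu = 1/1.1·[0.3000·0.0000 + 0.7000·0.0000] = 0.0000
Node ud (S = 179.1): V_ud = 1/1.1·[0.3000·0.0000 + 0.7000·0.0000] = 0.0000
Node dd (S = 117.3): V_dd = 1/1.1·[0.3000·0.0000 + 0.7000·16.5413] = 10.5263
Node u (S = 188.5): V_u = 1/1.1·[0.3000·0.0000 + 0.7000·0.0000] = 0.0000
Node d (S = 123.5): V_d = 1/1.1·[0.3000·0.0000 + 0.7000·10.5263] = 6.6985
Node 0 (S = 130): V_0 = 1/1.1·[0.3000·0.0000 + 0.7000·6.6985] = 4.2627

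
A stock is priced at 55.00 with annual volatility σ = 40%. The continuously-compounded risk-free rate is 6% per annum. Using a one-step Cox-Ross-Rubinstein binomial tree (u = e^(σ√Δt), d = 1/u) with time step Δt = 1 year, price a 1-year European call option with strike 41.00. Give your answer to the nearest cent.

18.42

CRR parameters: u = e^(σ√Δt) = e^(0.4·√1) = 1.4918, d = 1/u = 0.6703
Per-period rate: rΔt = 0.06·1 = 0.06, so R = e^0.06 = 1.0618
Risk-neutral probability p = (e^0.06 − 0.6703)/(1.4918 − 0.6703) = 0.3915/0.8215 = 0.4766
Terminal stock prices: S_u = 82.05, S_d = 36.87
Terminal payoffs (S − K): max(41.05, 0) = 41.05, max(-4.132, 0) = 0
Node 0 (S = 55): V_0 = e^(−0.06)·[0.4766·41.0504 + 0.5234·0.0000] = 18.4247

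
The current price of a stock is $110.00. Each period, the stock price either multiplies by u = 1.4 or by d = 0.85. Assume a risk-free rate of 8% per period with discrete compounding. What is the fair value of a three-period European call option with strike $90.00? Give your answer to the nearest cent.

$42.06

Risk-neutral probability p = (1 + 0.08 − 0.85)/(1.4 − 0.85) = 0.2300/0.5500 = 0.4182
Terminal stock prices: S_uuu = 301.8, S_uud = 183.3, S_udd = 111.3, S_ddd = 67.55
Terminal payoffs (S − K): max(211.8, 0) = 211.8, max(93.26, 0) = 93.26, max(21.26, 0) = 21.26, max(-22.45, 0) = 0
Node uu (S = 215.6): V_uu = 1/1.08·[0.4182·211.8400 + 0.5818·93.2600] = 132.2667
Node ud (S = 130.9): V_ud = 1/1.08·[0.4182·93.2600 + 0.5818·21.2650] = 47.5667
Node dd (S = 79.47): V_dd = 1/1.08·[0.4182·21.2650 + 0.5818·0.0000] = 8.2339
Node u (S = 154): V_u = 1/1.08·[0.4182·132.2667 + 0.5818·47.5667] = 76.8395
Node d (S = 93.5): V_d = 1/1.08·[0.4182·47.5667 + 0.5818·8.2339] = 22.8539
Node 0 (S = 110): V_0 = 1/1.08·[0.4182·76.8395 + 0.5818·22.8539] = 42.0645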